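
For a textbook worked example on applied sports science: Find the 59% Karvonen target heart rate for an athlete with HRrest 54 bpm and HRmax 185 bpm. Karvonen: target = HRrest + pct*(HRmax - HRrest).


Target = HRrest + pct*(HRmax - HRrest)
Heart rate reserve = HRmax - HRrest = 185 - 54 = 131 bpm
Fraction = 59% = 0.59
Target = 54 + 0.59 * 131
Target = 54 + 77.29 = 131.29 bpm

131.29 bpm


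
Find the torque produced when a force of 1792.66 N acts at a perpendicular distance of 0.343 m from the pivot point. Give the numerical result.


tau = F * d
tau = 1792.66 * 0.343
tau = 614.8824 N*m

614.8824 N*m


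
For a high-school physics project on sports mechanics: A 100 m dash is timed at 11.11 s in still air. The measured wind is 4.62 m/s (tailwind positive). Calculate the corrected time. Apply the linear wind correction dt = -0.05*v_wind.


dt = -0.05 * v_wind = -0.05 * 4.62 = -0.231 s
t_corrected = t_still + dt = 11.11 + (-0.231)
t_corrected = 10.879 s

10.879 s


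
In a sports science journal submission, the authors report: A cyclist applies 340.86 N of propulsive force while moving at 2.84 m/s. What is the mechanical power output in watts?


P = F * v
P = 340.86 * 2.84
P = 968.0424 W

968.0424 W


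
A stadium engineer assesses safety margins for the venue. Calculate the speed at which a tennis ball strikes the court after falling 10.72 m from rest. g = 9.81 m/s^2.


v = sqrt(2 * g * h)
v = sqrt(2 * 9.81 * 10.72)
v = sqrt(210.3264) = 14.5026 m/s

14.5026 m/s


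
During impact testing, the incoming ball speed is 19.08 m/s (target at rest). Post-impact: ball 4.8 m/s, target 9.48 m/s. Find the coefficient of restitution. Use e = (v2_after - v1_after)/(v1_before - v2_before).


e = (v2_after - v1_after) / (v1_before - v2_before)
Numerator = 9.48 - 4.8 = 4.68
Denominator = 19.08 - 0 = 19.08
e = 4.68 / 19.08 = 0.2453

0.2453


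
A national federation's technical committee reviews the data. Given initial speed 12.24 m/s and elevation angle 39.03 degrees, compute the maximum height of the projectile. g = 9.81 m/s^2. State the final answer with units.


H = (v*sin(theta))^2 / (2*g)
vy = v*sin(theta) = 12.24 * sin(39.03 deg) = 7.7079 m/s
H = vy^2 / (2*g) = 59.4111 / (2*9.81)
H = 59.4111 / 19.62 = 3.0281 m

3.0281 m


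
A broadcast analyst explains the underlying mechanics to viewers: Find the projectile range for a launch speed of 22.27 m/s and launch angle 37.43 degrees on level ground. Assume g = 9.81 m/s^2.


R = v^2 * sin(2*theta) / g
Convert angle to radians: theta = 37.43 deg = 0.6533 rad
sin(2*theta) = sin(1.3066) = 0.9653
R = 22.27^2 * 0.9653 / 9.81
R = 495.9529 * 0.9653 / 9.81 = 48.8011 m

48.8011 m


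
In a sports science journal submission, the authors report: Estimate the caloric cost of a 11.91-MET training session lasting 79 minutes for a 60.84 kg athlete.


kcal = MET * mass * time_hr
Convert time: 79 min = 1.3167 hr
kcal = 11.91 * 60.84 * 1.3167
kcal = 954.0625 kcal

954.0625 kcal


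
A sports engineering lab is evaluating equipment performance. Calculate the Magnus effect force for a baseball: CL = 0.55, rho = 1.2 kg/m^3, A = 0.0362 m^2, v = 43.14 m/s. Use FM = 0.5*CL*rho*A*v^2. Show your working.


FM = 0.5 * CL * rho * A * v^2
FM = 0.5 * 0.55 * 1.2 * 0.0362 * 43.14^2
v^2 = 1861.0596
FM = 0.5 * 0.55 * 1.2 * 0.0362 * 1861.0596 = 22.2322 N

22.2322 N


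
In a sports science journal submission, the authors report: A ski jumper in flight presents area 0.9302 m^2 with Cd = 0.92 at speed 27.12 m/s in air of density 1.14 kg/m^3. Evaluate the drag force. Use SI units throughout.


Fd = 0.5 * Cd * rho * A * v^2
Fd = 0.5 * 0.92 * 1.14 * 0.9302 * 27.12^2
v^2 = 735.4944
Fd = 0.5 * 0.92 * 1.14 * 0.9302 * 735.4944 = 358.7719 N

358.7719 N


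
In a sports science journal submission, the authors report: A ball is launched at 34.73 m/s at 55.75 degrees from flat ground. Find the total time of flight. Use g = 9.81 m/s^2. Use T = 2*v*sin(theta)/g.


T = 2*v*sin(theta)/g
sin(theta) = sin(55.75 deg) = 0.8266
T = 2*34.73*0.8266 / 9.81
T = 57.4149 / 9.81 = 5.8527 s

5.8527 s


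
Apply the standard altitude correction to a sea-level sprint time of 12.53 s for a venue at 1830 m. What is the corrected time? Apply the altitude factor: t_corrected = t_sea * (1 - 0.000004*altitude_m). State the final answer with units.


Correction factor = 1 - 0.000004 * 1830 = 0.99268
t_corrected = t_sea * factor = 12.53 * 0.99268
t_corrected = 12.4383 s

12.4383 s


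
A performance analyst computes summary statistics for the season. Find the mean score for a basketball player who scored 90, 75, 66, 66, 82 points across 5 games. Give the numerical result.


Average = sum / n
Sum = 379
Average = 379 / 5 = 75.8

75.8


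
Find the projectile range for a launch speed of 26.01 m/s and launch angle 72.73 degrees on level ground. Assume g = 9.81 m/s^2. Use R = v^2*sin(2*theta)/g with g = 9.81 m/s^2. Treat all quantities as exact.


R = v^2 * sin(2*theta) / g
Convert angle to radians: theta = 72.73 deg = 1.2694 rad
sin(2*theta) = sin(2.5388) = 0.567
R = 26.01^2 * 0.567 / 9.81
R = 676.5201 * 0.567 / 9.81 = 39.1003 m

39.1003 m


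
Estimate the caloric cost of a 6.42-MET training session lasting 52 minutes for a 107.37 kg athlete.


kcal = MET * mass * time_hr
Convert time: 52 min = 0.8667 hr
kcal = 6.42 * 107.37 * 0.8667
kcal = 597.4067 kcal

597.4067 kcal


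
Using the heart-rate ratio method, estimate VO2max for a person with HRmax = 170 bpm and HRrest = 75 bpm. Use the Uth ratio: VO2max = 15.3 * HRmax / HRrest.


VO2max = 15.3 * HRmax / HRrest
VO2max = 15.3 * 170 / 75
VO2max = 2601 / 75 = 34.68 mL/kg/min

34.68 mL/kg/min


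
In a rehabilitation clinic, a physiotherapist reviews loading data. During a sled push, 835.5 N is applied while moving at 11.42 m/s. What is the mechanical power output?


P = F * v
P = 835.5 * 11.42
P = 9541.41 W

9541.41 W


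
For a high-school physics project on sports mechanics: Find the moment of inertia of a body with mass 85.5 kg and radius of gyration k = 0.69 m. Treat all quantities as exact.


I = m * k^2
I = 85.5 * 0.69^2
I = 85.5 * 0.4761 = 40.7065 kg*m^2

40.7065 kg*m^2


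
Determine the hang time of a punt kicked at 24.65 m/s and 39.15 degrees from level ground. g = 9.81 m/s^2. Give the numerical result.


T = 2*v*sin(theta)/g
sin(theta) = sin(39.15 deg) = 0.6314
T = 2*24.65*0.6314 / 9.81
T = 31.1257 / 9.81 = 3.1729 s

3.1729 s


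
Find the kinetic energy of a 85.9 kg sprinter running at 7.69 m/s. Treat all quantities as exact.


KE = 0.5 * m * v^2
KE = 0.5 * 85.9 * 7.69^2
KE = 0.5 * 85.9 * 59.1361 = 2539.8955 J

2539.8955 J


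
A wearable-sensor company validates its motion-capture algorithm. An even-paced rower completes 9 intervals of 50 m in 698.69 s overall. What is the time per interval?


Split time = total_time / n_laps = 698.69 / 9
Split time = 77.6322 s per lap

77.6322 s


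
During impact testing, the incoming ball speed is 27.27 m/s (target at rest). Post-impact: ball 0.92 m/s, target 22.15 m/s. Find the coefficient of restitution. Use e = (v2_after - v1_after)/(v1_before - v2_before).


e = (v2_after - v1_after) / (v1_before - v2_before)
Numerator = 22.15 - 0.92 = 21.23
Denominator = 27.27 - 0 = 27.27
e = 21.23 / 27.27 = 0.7785

0.7785


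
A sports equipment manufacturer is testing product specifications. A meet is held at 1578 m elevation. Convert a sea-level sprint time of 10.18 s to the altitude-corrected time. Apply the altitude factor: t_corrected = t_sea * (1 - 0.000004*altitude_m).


Correction factor = 1 - 0.000004 * 1578 = 0.993688
t_corrected = t_sea * factor = 10.18 * 0.993688
t_corrected = 10.1157 s

10.1157 s


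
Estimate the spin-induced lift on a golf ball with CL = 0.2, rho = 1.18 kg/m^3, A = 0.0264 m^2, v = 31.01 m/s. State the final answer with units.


FM = 0.5 * CL * rho * A * v^2
FM = 0.5 * 0.2 * 1.18 * 0.0264 * 31.01^2
v^2 = 961.6201
FM = 0.5 * 0.2 * 1.18 * 0.0264 * 961.6201 = 2.9956 N

2.9956 N


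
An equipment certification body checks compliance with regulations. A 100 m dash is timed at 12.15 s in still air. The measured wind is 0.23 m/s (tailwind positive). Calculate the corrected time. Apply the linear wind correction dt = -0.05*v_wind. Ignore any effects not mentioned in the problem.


dt = -0.05 * v_wind = -0.05 * 0.23 = -0.0115 s
t_corrected = t_still + dt = 12.15 + (-0.0115)
t_corrected = 12.1385 s

12.1385 s


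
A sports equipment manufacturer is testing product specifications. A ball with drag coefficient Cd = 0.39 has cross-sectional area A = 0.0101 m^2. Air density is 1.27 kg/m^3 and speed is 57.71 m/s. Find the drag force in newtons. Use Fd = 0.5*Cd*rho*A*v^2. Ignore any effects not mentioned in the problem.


Fd = 0.5 * Cd * rho * A * v^2
Fd = 0.5 * 0.39 * 1.27 * 0.0101 * 57.71^2
v^2 = 3330.4441
Fd = 0.5 * 0.39 * 1.27 * 0.0101 * 3330.4441 = 8.3303 N

8.3303 N


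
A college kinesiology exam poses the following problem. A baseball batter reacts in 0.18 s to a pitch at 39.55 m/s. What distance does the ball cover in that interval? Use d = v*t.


d = v * t
d = 39.55 * 0.18
d = 7.119 m

7.119 m


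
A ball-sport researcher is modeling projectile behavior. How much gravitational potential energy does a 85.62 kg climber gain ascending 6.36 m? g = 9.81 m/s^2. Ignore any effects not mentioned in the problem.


PE = m * g * h
PE = 85.62 * 9.81 * 6.36
PE = 839.9322 * 6.36 = 5341.9688 J

5341.9688 J


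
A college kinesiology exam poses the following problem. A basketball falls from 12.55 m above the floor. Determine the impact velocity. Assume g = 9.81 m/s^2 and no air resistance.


v = sqrt(2 * g * h)
v = sqrt(2 * 9.81 * 12.55)
v = sqrt(246.231) = 15.6917 m/s

15.6917 m/s


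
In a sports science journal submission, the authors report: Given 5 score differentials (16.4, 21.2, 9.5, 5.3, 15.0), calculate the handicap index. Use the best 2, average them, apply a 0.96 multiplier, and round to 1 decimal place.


All differentials: 16.4, 21.2, 9.5, 5.3, 15.0
Sorted: 5.3, 9.5, 15.0, 16.4, 21.2
Best 2: 5.3, 9.5
Average of best = 14.8 / 2 = 7.4
Raw index = 7.4 * 0.96 = 7.104
Handicap index = round(7.104, 1) = 7.1

7.1


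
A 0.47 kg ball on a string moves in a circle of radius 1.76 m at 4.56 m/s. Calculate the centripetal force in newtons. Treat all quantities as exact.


Fc = m * v^2 / r
v^2 = 4.56^2 = 20.7936
Fc = 0.47 * 20.7936 / 1.76
Fc = 9.773 / 1.76 = 5.5528 N

5.5528 N


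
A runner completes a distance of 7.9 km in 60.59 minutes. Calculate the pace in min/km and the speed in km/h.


Pace = time / distance = 60.59 min / 7.9 km = 7.6696 min/km
Speed = distance / time_in_hours = 7.9 / 1.0098 hr
Speed = 7.8231 km/h

7.6696 min/km, 7.8231 km/h


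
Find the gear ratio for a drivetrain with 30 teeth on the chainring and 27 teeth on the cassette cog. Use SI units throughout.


GR = front_teeth / rear_teeth
GR = 30 / 27
GR = 1.1111

1.1111


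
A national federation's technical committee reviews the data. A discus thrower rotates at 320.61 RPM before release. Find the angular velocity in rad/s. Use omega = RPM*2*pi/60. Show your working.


omega = RPM * 2 * pi / 60
omega = 320.61 * 2 * 3.14159 / 60
omega = 2014.452 / 60 = 33.5742 rad/s

33.5742 rad/s


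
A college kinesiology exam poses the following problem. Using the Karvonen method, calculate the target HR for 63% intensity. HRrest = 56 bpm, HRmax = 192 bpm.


Target = HRrest + pct*(HRmax - HRrest)
Heart rate reserve = HRmax - HRrest = 192 - 56 = 136 bpm
Fraction = 63% = 0.63
Target = 56 + 0.63 * 136
Target = 56 + 85.68 = 141.68 bpm

141.68 bpm


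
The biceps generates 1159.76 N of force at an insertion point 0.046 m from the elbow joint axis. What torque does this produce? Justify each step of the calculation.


tau = F * d
tau = 1159.76 * 0.046
tau = 53.349 N*m

53.349 N*m


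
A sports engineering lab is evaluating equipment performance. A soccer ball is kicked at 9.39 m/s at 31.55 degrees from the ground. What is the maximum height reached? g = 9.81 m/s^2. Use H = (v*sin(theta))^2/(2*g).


H = (v*sin(theta))^2 / (2*g)
vy = v*sin(theta) = 9.39 * sin(31.55 deg) = 4.9132 m/s
H = vy^2 / (2*g) = 24.14 / (2*9.81)
H = 24.14 / 19.62 = 1.2304 m

1.2304 m


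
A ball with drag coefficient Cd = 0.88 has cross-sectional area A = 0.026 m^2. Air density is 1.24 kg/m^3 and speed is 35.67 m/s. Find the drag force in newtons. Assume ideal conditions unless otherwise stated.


Fd = 0.5 * Cd * rho * A * v^2
Fd = 0.5 * 0.88 * 1.24 * 0.026 * 35.67^2
v^2 = 1272.3489
Fd = 0.5 * 0.88 * 1.24 * 0.026 * 1272.3489 = 18.049 N

18.049 N


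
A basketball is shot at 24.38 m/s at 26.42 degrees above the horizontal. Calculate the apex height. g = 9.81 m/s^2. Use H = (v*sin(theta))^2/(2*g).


H = (v*sin(theta))^2 / (2*g)
vy = v*sin(theta) = 24.38 * sin(26.42 deg) = 10.8478 m/s
H = vy^2 / (2*g) = 117.6754 / (2*9.81)
H = 117.6754 / 19.62 = 5.9977 m

5.9977 m


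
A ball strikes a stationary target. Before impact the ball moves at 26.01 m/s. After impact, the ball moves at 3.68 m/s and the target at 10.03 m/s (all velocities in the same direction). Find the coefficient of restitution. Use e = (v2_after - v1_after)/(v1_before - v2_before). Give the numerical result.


e = (v2_after - v1_after) / (v1_before - v2_before)
Numerator = 10.03 - 3.68 = 6.35
Denominator = 26.01 - 0 = 26.01
e = 6.35 / 26.01 = 0.2441

0.2441


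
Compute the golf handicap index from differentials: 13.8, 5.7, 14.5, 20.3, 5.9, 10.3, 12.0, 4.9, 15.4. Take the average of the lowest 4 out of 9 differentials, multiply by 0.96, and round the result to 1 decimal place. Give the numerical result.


All differentials: 13.8, 5.7, 14.5, 20.3, 5.9, 10.3, 12.0, 4.9, 15.4
Sorted: 4.9, 5.7, 5.9, 10.3, 12.0, 13.8, 14.5, 15.4, 20.3
Best 4: 4.9, 5.7, 5.9, 10.3
Average of best = 26.8 / 4 = 6.7
Raw index = 6.7 * 0.96 = 6.432
Handicap index = round(6.432, 1) = 6.4

6.4


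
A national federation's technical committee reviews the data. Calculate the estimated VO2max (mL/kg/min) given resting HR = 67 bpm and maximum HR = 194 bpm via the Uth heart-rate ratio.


VO2max = 15.3 * HRmax / HRrest
VO2max = 15.3 * 194 / 67
VO2max = 2968.2 / 67 = 44.3015 mL/kg/min

44.3015 mL/kg/min


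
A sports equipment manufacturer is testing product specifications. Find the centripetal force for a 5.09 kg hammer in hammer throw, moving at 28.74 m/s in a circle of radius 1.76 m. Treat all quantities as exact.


Fc = m * v^2 / r
v^2 = 28.74^2 = 825.9876
Fc = 5.09 * 825.9876 / 1.76
Fc = 4204.2769 / 1.76 = 2388.7937 N

2388.7937 N


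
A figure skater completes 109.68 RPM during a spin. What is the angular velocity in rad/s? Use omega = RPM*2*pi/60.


omega = RPM * 2 * pi / 60
omega = 109.68 * 2 * 3.14159 / 60
omega = 689.1398 / 60 = 11.4857 rad/s

11.4857 rad/s


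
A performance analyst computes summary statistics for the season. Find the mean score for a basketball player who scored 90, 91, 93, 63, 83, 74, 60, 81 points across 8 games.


Average = sum / n
Sum = 635
Average = 635 / 8 = 79.375

79.375


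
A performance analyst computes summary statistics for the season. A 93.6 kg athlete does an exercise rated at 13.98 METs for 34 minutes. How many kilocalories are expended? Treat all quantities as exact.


kcal = MET * mass * time_hr
Convert time: 34 min = 0.5667 hr
kcal = 13.98 * 93.6 * 0.5667
kcal = 741.4992 kcal

741.4992 kcal


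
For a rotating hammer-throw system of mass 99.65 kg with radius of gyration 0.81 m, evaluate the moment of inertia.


I = m * k^2
I = 99.65 * 0.81^2
I = 99.65 * 0.6561 = 65.3804 kg*m^2

65.3804 kg*m^2


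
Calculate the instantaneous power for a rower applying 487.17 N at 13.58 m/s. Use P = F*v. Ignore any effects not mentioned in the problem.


P = F * v
P = 487.17 * 13.58
P = 6615.7686 W

6615.7686 W


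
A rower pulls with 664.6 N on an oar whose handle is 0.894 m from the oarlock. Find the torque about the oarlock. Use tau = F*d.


tau = F * d
tau = 664.6 * 0.894
tau = 594.1524 N*m

594.1524 N*m


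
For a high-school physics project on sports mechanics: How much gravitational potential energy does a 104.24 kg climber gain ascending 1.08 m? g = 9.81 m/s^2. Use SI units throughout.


PE = m * g * h
PE = 104.24 * 9.81 * 1.08
PE = 1022.5944 * 1.08 = 1104.402 J

1104.402 J


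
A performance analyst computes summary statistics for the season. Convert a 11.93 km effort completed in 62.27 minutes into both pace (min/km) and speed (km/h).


Pace = time / distance = 62.27 min / 11.93 km = 5.2196 min/km
Speed = distance / time_in_hours = 11.93 / 1.0378 hr
Speed = 11.4951 km/h

5.2196 min/km, 11.4951 km/h


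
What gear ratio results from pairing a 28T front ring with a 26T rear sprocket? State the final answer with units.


GR = front_teeth / rear_teeth
GR = 28 / 26
GR = 1.0769

1.0769


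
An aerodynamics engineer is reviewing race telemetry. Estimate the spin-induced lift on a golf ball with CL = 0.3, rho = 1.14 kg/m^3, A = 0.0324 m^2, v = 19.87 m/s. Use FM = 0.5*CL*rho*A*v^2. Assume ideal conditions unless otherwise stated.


FM = 0.5 * CL * rho * A * v^2
FM = 0.5 * 0.3 * 1.14 * 0.0324 * 19.87^2
v^2 = 394.8169
FM = 0.5 * 0.3 * 1.14 * 0.0324 * 394.8169 = 2.1874 N

2.1874 N


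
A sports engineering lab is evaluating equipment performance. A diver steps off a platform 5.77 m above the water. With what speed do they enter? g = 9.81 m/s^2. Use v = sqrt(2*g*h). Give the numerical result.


v = sqrt(2 * g * h)
v = sqrt(2 * 9.81 * 5.77)
v = sqrt(113.2074) = 10.6399 m/s

10.6399 m/s


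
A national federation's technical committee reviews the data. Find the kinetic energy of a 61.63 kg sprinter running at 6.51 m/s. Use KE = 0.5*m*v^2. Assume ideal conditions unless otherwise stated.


KE = 0.5 * m * v^2
KE = 0.5 * 61.63 * 6.51^2
KE = 0.5 * 61.63 * 42.3801 = 1305.9428 J

1305.9428 J


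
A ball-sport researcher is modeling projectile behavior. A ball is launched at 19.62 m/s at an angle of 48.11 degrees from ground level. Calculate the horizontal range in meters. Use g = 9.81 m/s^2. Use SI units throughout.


R = v^2 * sin(2*theta) / g
Convert angle to radians: theta = 48.11 deg = 0.8397 rad
sin(2*theta) = sin(1.6794) = 0.9941
R = 19.62^2 * 0.9941 / 9.81
R = 384.9444 * 0.9941 / 9.81 = 39.009 m

39.009 m


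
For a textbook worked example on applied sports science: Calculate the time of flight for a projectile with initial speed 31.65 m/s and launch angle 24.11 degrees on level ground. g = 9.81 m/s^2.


T = 2*v*sin(theta)/g
sin(theta) = sin(24.11 deg) = 0.4085
T = 2*31.65*0.4085 / 9.81
T = 25.8574 / 9.81 = 2.6358 s

2.6358 s


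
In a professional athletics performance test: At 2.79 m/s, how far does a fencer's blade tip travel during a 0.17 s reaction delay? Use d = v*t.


d = v * t
d = 2.79 * 0.17
d = 0.4743 m

0.4743 m


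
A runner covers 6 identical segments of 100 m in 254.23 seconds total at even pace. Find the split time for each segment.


Split time = total_time / n_laps = 254.23 / 6
Split time = 42.3717 s per lap

42.3717 s


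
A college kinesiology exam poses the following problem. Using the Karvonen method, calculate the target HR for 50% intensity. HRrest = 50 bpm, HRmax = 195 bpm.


Target = HRrest + pct*(HRmax - HRrest)
Heart rate reserve = HRmax - HRrest = 195 - 50 = 145 bpm
Fraction = 50% = 0.5
Target = 50 + 0.5 * 145
Target = 50 + 72.5 = 122.5 bpm

122.5 bpm


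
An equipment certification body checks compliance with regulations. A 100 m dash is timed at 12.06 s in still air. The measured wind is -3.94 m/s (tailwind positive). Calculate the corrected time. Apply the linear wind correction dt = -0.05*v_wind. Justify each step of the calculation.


dt = -0.05 * v_wind = -0.05 * -3.94 = 0.197 s
t_corrected = t_still + dt = 12.06 + (0.197)
t_corrected = 12.257 s

12.257 s


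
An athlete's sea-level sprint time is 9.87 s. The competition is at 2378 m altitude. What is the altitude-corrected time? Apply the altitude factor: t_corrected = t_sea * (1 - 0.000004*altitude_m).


Correction factor = 1 - 0.000004 * 2378 = 0.990488
t_corrected = t_sea * factor = 9.87 * 0.990488
t_corrected = 9.7761 s

9.7761 s


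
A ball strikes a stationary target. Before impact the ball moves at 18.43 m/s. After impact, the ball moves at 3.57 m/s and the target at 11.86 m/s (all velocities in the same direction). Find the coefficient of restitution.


e = (v2_after - v1_after) / (v1_before - v2_before)
Numerator = 11.86 - 3.57 = 8.29
Denominator = 18.43 - 0 = 18.43
e = 8.29 / 18.43 = 0.4498

0.4498


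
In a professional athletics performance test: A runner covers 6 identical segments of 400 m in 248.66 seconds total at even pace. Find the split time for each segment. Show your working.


Split time = total_time / n_laps = 248.66 / 6
Split time = 41.4433 s per lap

41.4433 s


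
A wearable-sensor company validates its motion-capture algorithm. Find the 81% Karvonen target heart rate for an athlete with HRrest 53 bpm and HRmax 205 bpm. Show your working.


Target = HRrest + pct*(HRmax - HRrest)
Heart rate reserve = HRmax - HRrest = 205 - 53 = 152 bpm
Fraction = 81% = 0.81
Target = 53 + 0.81 * 152
Target = 53 + 123.12 = 176.12 bpm

176.12 bpm


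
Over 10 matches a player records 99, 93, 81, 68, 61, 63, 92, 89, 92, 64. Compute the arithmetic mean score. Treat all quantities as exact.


Average = sum / n
Sum = 802
Average = 802 / 10 = 80.2

80.2


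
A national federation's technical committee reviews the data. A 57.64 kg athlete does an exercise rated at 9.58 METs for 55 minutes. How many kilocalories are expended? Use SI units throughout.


kcal = MET * mass * time_hr
Convert time: 55 min = 0.9167 hr
kcal = 9.58 * 57.64 * 0.9167
kcal = 506.1753 kcal

506.1753 kcal


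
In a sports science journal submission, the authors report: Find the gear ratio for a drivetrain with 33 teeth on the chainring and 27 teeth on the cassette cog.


GR = front_teeth / rear_teeth
GR = 33 / 27
GR = 1.2222

1.2222


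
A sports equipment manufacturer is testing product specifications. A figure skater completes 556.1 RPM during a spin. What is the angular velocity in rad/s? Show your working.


omega = RPM * 2 * pi / 60
omega = 556.1 * 2 * 3.14159 / 60
omega = 3494.0793 / 60 = 58.2347 rad/s

58.2347 rad/s


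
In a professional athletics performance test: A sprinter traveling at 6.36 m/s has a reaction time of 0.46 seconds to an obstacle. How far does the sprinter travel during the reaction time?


d = v * t
d = 6.36 * 0.46
d = 2.9256 m

2.9256 m


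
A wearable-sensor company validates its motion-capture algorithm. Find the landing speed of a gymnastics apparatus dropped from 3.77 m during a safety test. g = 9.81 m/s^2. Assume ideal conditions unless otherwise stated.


v = sqrt(2 * g * h)
v = sqrt(2 * 9.81 * 3.77)
v = sqrt(73.9674) = 8.6004 m/s

8.6004 m/s


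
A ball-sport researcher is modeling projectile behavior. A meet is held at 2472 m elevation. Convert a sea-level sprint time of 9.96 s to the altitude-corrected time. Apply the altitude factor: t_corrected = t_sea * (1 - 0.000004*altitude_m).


Correction factor = 1 - 0.000004 * 2472 = 0.990112
t_corrected = t_sea * factor = 9.96 * 0.990112
t_corrected = 9.8615 s

9.8615 s


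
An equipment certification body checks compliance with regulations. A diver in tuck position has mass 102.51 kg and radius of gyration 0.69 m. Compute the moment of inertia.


I = m * k^2
I = 102.51 * 0.69^2
I = 102.51 * 0.4761 = 48.805 kg*m^2

48.805 kg*m^2


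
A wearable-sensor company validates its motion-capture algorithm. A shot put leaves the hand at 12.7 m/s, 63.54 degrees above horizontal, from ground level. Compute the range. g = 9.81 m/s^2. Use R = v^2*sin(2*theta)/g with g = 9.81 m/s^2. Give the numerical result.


R = v^2 * sin(2*theta) / g
Convert angle to radians: theta = 63.54 deg = 1.109 rad
sin(2*theta) = sin(2.218) = 0.7978
R = 12.7^2 * 0.7978 / 9.81
R = 161.29 * 0.7978 / 9.81 = 13.1168 m

13.1168 m


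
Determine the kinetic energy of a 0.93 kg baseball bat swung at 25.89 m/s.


KE = 0.5 * m * v^2
KE = 0.5 * 0.93 * 25.89^2
KE = 0.5 * 0.93 * 670.2921 = 311.6858 J

311.6858 J


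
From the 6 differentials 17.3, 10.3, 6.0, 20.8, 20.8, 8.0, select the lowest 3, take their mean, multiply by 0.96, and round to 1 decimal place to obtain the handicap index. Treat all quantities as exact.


All differentials: 17.3, 10.3, 6.0, 20.8, 20.8, 8.0
Sorted: 6.0, 8.0, 10.3, 17.3, 20.8, 20.8
Best 3: 6.0, 8.0, 10.3
Average of best = 24.3 / 3 = 8.1
Raw index = 8.1 * 0.96 = 7.776
Handicap index = round(7.776, 1) = 7.8

7.8


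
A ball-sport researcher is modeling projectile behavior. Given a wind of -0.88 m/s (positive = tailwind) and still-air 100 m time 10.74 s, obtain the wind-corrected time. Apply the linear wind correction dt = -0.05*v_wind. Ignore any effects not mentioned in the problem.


dt = -0.05 * v_wind = -0.05 * -0.88 = 0.044 s
t_corrected = t_still + dt = 10.74 + (0.044)
t_corrected = 10.784 s

10.784 s


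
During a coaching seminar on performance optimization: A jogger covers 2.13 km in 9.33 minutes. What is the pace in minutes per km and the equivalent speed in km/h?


Pace = time / distance = 9.33 min / 2.13 km = 4.3803 min/km
Speed = distance / time_in_hours = 2.13 / 0.1555 hr
Speed = 13.6977 km/h

4.3803 min/km, 13.6977 km/h


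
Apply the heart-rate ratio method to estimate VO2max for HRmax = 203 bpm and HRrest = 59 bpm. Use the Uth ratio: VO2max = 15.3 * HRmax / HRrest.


VO2max = 15.3 * HRmax / HRrest
VO2max = 15.3 * 203 / 59
VO2max = 3105.9 / 59 = 52.6424 mL/kg/min

52.6424 mL/kg/min


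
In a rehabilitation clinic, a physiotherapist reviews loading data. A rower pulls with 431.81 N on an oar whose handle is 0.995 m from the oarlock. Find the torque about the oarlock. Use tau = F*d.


tau = F * d
tau = 431.81 * 0.995
tau = 429.651 N*m

429.651 N*m


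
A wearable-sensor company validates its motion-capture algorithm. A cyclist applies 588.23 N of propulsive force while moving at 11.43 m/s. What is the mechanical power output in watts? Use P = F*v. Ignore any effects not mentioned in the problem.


P = F * v
P = 588.23 * 11.43
P = 6723.4689 W

6723.4689 W


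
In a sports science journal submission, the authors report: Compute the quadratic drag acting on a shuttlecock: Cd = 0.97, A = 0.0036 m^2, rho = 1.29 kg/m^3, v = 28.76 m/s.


Fd = 0.5 * Cd * rho * A * v^2
Fd = 0.5 * 0.97 * 1.29 * 0.0036 * 28.76^2
v^2 = 827.1376
Fd = 0.5 * 0.97 * 1.29 * 0.0036 * 827.1376 = 1.863 N

1.863 N


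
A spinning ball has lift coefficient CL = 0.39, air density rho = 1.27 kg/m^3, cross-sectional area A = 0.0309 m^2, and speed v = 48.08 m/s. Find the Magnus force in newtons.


FM = 0.5 * CL * rho * A * v^2
FM = 0.5 * 0.39 * 1.27 * 0.0309 * 48.08^2
v^2 = 2311.6864
FM = 0.5 * 0.39 * 1.27 * 0.0309 * 2311.6864 = 17.6899 N

17.6899 N


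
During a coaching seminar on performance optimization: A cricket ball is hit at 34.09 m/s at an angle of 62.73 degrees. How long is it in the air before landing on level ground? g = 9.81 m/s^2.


T = 2*v*sin(theta)/g
sin(theta) = sin(62.73 deg) = 0.8889
T = 2*34.09*0.8889 / 9.81
T = 60.6023 / 9.81 = 6.1776 s

6.1776 s


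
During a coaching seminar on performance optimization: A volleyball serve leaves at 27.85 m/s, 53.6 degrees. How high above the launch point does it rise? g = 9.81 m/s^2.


H = (v*sin(theta))^2 / (2*g)
vy = v*sin(theta) = 27.85 * sin(53.6 deg) = 22.4163 m/s
H = vy^2 / (2*g) = 502.4902 / (2*9.81)
H = 502.4902 / 19.62 = 25.6111 m

25.6111 m


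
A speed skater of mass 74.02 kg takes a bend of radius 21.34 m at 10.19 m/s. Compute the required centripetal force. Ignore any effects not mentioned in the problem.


Fc = m * v^2 / r
v^2 = 10.19^2 = 103.8361
Fc = 74.02 * 103.8361 / 21.34
Fc = 7685.9481 / 21.34 = 360.1663 N

360.1663 N


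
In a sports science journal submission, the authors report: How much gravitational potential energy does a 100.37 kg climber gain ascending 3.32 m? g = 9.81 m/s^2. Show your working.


PE = m * g * h
PE = 100.37 * 9.81 * 3.32
PE = 984.6297 * 3.32 = 3268.9706 J

3268.9706 J


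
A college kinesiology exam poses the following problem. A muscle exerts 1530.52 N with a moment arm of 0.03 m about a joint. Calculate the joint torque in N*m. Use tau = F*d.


tau = F * d
tau = 1530.52 * 0.03
tau = 45.9156 N*m

45.9156 N*m


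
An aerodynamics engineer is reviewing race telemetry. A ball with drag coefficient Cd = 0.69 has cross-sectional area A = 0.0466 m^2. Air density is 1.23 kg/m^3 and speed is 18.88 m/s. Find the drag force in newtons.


Fd = 0.5 * Cd * rho * A * v^2
Fd = 0.5 * 0.69 * 1.23 * 0.0466 * 18.88^2
v^2 = 356.4544
Fd = 0.5 * 0.69 * 1.23 * 0.0466 * 356.4544 = 7.0488 N

7.0488 N


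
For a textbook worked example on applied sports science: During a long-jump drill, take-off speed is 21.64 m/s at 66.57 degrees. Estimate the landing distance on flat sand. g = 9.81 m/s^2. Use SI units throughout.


R = v^2 * sin(2*theta) / g
Convert angle to radians: theta = 66.57 deg = 1.1619 rad
sin(2*theta) = sin(2.3237) = 0.7297
R = 21.64^2 * 0.7297 / 9.81
R = 468.2896 * 0.7297 / 9.81 = 34.8322 m

34.8322 m


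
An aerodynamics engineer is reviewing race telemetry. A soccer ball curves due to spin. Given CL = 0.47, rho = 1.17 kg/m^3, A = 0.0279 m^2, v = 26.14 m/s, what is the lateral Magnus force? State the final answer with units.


FM = 0.5 * CL * rho * A * v^2
FM = 0.5 * 0.47 * 1.17 * 0.0279 * 26.14^2
v^2 = 683.2996
FM = 0.5 * 0.47 * 1.17 * 0.0279 * 683.2996 = 5.2417 N

5.2417 N


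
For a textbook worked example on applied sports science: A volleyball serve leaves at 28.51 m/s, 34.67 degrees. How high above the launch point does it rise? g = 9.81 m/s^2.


H = (v*sin(theta))^2 / (2*g)
vy = v*sin(theta) = 28.51 * sin(34.67 deg) = 16.2179 m/s
H = vy^2 / (2*g) = 263.0198 / (2*9.81)
H = 263.0198 / 19.62 = 13.4057 m

13.4057 m


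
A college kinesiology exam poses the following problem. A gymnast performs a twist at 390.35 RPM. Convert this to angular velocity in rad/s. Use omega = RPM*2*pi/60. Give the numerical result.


omega = RPM * 2 * pi / 60
omega = 390.35 * 2 * 3.14159 / 60
omega = 2452.6414 / 60 = 40.8774 rad/s

40.8774 rad/s


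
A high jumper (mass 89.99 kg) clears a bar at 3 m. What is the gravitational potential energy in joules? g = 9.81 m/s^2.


PE = m * g * h
PE = 89.99 * 9.81 * 3
PE = 882.8019 * 3 = 2648.4057 J

2648.4057 J


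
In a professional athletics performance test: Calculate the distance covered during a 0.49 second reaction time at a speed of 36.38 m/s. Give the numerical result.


d = v * t
d = 36.38 * 0.49
d = 17.8262 m

17.8262 m


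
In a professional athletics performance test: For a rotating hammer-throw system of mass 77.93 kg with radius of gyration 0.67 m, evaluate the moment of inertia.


I = m * k^2
I = 77.93 * 0.67^2
I = 77.93 * 0.4489 = 34.9828 kg*m^2

34.9828 kg*m^2


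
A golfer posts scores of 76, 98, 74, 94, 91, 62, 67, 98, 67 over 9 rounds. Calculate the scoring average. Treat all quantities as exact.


Average = sum / n
Sum = 727
Average = 727 / 9 = 80.7778

80.7778


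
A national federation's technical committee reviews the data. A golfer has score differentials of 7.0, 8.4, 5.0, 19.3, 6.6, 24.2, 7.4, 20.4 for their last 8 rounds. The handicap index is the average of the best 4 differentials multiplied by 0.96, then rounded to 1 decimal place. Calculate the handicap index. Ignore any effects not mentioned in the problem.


All differentials: 7.0, 8.4, 5.0, 19.3, 6.6, 24.2, 7.4, 20.4
Sorted: 5.0, 6.6, 7.0, 7.4, 8.4, 19.3, 20.4, 24.2
Best 4: 5.0, 6.6, 7.0, 7.4
Average of best = 26 / 4 = 6.5
Raw index = 6.5 * 0.96 = 6.24
Handicap index = round(6.24, 1) = 6.2

6.2


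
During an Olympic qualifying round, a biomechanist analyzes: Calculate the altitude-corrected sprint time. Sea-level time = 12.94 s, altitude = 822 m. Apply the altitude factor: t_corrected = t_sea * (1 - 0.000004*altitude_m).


Correction factor = 1 - 0.000004 * 822 = 0.996712
t_corrected = t_sea * factor = 12.94 * 0.996712
t_corrected = 12.8975 s

12.8975 s


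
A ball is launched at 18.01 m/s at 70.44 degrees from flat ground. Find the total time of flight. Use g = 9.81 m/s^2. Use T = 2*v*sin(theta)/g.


T = 2*v*sin(theta)/g
sin(theta) = sin(70.44 deg) = 0.9423
T = 2*18.01*0.9423 / 9.81
T = 33.9413 / 9.81 = 3.4599 s

3.4599 s


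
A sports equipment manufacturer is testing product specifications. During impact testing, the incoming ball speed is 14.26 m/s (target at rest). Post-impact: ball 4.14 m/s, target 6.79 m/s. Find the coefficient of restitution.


e = (v2_after - v1_after) / (v1_before - v2_before)
Numerator = 6.79 - 4.14 = 2.65
Denominator = 14.26 - 0 = 14.26
e = 2.65 / 14.26 = 0.1858

0.1858


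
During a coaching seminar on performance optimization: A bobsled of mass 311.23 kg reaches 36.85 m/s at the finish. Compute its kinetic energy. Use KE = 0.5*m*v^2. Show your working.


KE = 0.5 * m * v^2
KE = 0.5 * 311.23 * 36.85^2
KE = 0.5 * 311.23 * 1357.9225 = 211313.1098 J

211313.1098 J


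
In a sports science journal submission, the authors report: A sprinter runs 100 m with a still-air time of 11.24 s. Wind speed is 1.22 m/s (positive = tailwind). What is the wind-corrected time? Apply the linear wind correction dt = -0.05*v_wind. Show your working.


dt = -0.05 * v_wind = -0.05 * 1.22 = -0.061 s
t_corrected = t_still + dt = 11.24 + (-0.061)
t_corrected = 11.179 s

11.179 s


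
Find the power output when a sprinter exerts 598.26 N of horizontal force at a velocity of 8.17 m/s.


P = F * v
P = 598.26 * 8.17
P = 4887.7842 W

4887.7842 W


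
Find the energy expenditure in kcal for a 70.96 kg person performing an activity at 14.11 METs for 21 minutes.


kcal = MET * mass * time_hr
Convert time: 21 min = 0.35 hr
kcal = 14.11 * 70.96 * 0.35
kcal = 350.436 kcal

350.436 kcal


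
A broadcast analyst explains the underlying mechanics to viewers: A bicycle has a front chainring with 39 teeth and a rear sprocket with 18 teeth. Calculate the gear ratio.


GR = front_teeth / rear_teeth
GR = 39 / 18
GR = 2.1667

2.1667


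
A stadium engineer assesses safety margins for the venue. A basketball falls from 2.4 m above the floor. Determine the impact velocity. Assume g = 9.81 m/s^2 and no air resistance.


v = sqrt(2 * g * h)
v = sqrt(2 * 9.81 * 2.4)
v = sqrt(47.088) = 6.8621 m/s

6.8621 m/s


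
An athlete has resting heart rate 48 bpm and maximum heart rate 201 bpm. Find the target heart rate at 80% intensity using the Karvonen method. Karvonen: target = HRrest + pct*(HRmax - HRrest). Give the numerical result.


Target = HRrest + pct*(HRmax - HRrest)
Heart rate reserve = HRmax - HRrest = 201 - 48 = 153 bpm
Fraction = 80% = 0.8
Target = 48 + 0.8 * 153
Target = 48 + 122.4 = 170.4 bpm

170.4 bpm


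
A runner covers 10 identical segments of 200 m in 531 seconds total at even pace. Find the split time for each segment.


Split time = total_time / n_laps = 531 / 10
Split time = 53.1 s per lap

53.1 s


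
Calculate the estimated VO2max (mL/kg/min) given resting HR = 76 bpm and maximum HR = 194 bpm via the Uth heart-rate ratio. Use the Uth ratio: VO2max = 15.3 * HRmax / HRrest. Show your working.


VO2max = 15.3 * HRmax / HRrest
VO2max = 15.3 * 194 / 76
VO2max = 2968.2 / 76 = 39.0553 mL/kg/min

39.0553 mL/kg/min


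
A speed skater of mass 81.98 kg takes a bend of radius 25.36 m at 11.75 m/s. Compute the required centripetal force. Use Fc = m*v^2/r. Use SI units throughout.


Fc = m * v^2 / r
v^2 = 11.75^2 = 138.0625
Fc = 81.98 * 138.0625 / 25.36
Fc = 11318.3638 / 25.36 = 446.3077 N

446.3077 N


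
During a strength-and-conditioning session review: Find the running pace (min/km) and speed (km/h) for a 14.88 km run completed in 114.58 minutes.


Pace = time / distance = 114.58 min / 14.88 km = 7.7003 min/km
Speed = distance / time_in_hours = 14.88 / 1.9097 hr
Speed = 7.7919 km/h

7.7003 min/km, 7.7919 km/h


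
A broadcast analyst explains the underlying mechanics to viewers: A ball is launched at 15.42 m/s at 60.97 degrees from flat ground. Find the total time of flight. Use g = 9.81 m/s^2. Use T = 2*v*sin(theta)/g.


T = 2*v*sin(theta)/g
sin(theta) = sin(60.97 deg) = 0.8744
T = 2*15.42*0.8744 / 9.81
T = 26.9654 / 9.81 = 2.7488 s

2.7488 s


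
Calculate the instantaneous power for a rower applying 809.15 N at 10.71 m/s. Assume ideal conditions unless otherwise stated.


P = F * v
P = 809.15 * 10.71
P = 8665.9965 W

8665.9965 W


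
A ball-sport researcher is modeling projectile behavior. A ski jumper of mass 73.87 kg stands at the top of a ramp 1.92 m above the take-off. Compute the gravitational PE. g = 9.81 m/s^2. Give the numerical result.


PE = m * g * h
PE = 73.87 * 9.81 * 1.92
PE = 724.6647 * 1.92 = 1391.3562 J

1391.3562 J


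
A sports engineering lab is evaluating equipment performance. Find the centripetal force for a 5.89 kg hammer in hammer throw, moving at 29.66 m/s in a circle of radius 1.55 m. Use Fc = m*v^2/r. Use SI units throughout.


Fc = m * v^2 / r
v^2 = 29.66^2 = 879.7156
Fc = 5.89 * 879.7156 / 1.55
Fc = 5181.5249 / 1.55 = 3342.9193 N

3342.9193 N


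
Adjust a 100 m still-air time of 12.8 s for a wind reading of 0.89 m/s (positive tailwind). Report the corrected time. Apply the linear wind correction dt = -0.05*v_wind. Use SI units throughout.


dt = -0.05 * v_wind = -0.05 * 0.89 = -0.0445 s
t_corrected = t_still + dt = 12.8 + (-0.0445)
t_corrected = 12.7555 s

12.7555 s


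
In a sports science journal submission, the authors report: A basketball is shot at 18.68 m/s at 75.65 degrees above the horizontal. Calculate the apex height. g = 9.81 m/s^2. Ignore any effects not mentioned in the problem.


H = (v*sin(theta))^2 / (2*g)
vy = v*sin(theta) = 18.68 * sin(75.65 deg) = 18.0972 m/s
H = vy^2 / (2*g) = 327.5079 / (2*9.81)
H = 327.5079 / 19.62 = 16.6926 m

16.6926 m


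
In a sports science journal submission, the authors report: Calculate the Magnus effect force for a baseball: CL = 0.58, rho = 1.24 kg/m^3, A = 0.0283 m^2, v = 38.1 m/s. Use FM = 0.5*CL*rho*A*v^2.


FM = 0.5 * CL * rho * A * v^2
FM = 0.5 * 0.58 * 1.24 * 0.0283 * 38.1^2
v^2 = 1451.61
FM = 0.5 * 0.58 * 1.24 * 0.0283 * 1451.61 = 14.7726 N

14.7726 N


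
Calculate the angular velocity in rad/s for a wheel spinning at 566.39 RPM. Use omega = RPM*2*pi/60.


omega = RPM * 2 * pi / 60
omega = 566.39 * 2 * 3.14159 / 60
omega = 3558.7333 / 60 = 59.3122 rad/s

59.3122 rad/s


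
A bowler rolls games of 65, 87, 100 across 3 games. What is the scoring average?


Average = sum / n
Sum = 252
Average = 252 / 3 = 84

84


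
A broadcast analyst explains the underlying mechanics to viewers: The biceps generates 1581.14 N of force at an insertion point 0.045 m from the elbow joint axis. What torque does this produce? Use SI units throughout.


tau = F * d
tau = 1581.14 * 0.045
tau = 71.1513 N*m

71.1513 N*m


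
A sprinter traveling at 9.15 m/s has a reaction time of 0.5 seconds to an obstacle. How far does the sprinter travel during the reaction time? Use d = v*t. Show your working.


d = v * t
d = 9.15 * 0.5
d = 4.575 m

4.575 m


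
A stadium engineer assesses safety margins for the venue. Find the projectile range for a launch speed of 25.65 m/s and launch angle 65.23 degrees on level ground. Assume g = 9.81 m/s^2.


R = v^2 * sin(2*theta) / g
Convert angle to radians: theta = 65.23 deg = 1.1385 rad
sin(2*theta) = sin(2.277) = 0.7609
R = 25.65^2 * 0.7609 / 9.81
R = 657.9225 * 0.7609 / 9.81 = 51.0282 m

51.0282 m


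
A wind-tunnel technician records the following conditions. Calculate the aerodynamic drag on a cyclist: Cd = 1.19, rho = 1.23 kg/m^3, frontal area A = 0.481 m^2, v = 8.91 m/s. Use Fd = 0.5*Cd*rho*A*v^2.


Fd = 0.5 * Cd * rho * A * v^2
Fd = 0.5 * 1.19 * 1.23 * 0.481 * 8.91^2
v^2 = 79.3881
Fd = 0.5 * 1.19 * 1.23 * 0.481 * 79.3881 = 27.9462 N

27.9462 N
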